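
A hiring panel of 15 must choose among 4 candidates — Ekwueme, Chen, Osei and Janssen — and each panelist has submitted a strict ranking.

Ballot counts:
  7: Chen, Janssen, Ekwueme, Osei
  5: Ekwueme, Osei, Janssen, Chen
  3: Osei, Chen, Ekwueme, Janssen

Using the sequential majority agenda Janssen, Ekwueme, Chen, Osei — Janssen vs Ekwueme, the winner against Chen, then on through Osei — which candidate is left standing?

Round 1: Janssen vs Ekwueme — 7–8, Ekwueme advances.
Round 2: Ekwueme vs Chen — 5–10, Chen advances.
Round 3: Chen vs Osei — 7–8, Osei advances.
Osei survives the agenda.

Osei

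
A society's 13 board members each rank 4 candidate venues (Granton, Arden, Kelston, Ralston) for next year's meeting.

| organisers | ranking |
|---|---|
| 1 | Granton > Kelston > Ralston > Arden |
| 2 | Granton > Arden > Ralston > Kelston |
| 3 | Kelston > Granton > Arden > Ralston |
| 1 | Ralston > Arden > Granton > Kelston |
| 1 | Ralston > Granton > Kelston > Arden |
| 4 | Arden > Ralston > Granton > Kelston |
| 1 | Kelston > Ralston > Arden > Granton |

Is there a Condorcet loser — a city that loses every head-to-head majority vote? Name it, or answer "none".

Kelston

Head-to-head results (13 organisers):
Granton–Arden: Granton 7–6.
Granton vs Kelston: Granton preferred on 1+2+1+1+4 = 9 ballots; Granton wins 9–4.
Granton vs Ralston: Granton is ranked higher on 1+2+3 = 6 ballots, Ralston on 7. Ralston wins 7–6.
Arden vs Kelston: Arden, 7–6.
Arden–Ralston: Arden 9–4.
Kelston vs Ralston: 5 to 8, Ralston.
Kelston loses to every other city — it is the Condorcet loser.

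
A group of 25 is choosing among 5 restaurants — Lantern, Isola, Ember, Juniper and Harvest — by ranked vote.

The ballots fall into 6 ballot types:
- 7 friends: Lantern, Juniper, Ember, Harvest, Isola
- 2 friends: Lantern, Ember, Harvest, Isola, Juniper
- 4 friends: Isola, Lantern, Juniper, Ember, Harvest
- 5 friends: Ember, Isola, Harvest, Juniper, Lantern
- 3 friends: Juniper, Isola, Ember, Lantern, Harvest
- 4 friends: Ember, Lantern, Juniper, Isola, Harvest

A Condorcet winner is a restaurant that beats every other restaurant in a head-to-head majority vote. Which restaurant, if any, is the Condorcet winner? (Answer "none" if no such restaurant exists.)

Lantern

Head-to-head results (25 friends):
Lantern vs Isola: Lantern is ranked higher on 7+2+4 = 13 ballots, Isola on 12. Lantern wins 13–12.
Lantern vs Ember: 7+2+4 = 13 for Lantern, 12 for Ember — Lantern by 13–12.
Lantern vs Juniper: Lantern is ranked higher on 7+2+4+4 = 17 ballots, Juniper on 8. Lantern wins 17–8.
Lantern vs Harvest: Lantern is ranked higher on 7+2+4+3+4 = 20 ballots, Harvest on 5. Lantern wins 20–5.
Isola vs Ember: Isola is ranked higher on 4+3 = 7 ballots, Ember on 18. Ember wins 18–7.
Isola vs Juniper: Isola preferred on 2+4+5 = 11 ballots; Juniper wins 14–11.
Isola vs Harvest: Isola is ranked higher on 4+5+3+4 = 16 ballots, Harvest on 9. Isola wins 16–9.
Ember vs Juniper: 2+5+4 = 11 for Ember, 14 for Juniper — Juniper by 14–11.
Ember vs Harvest: Ember preferred on 7+2+4+5+3+4 = 25 ballots; Ember wins 25–0.
Juniper vs Harvest: 7+4+3+4 = 18 for Juniper, 7 for Harvest — Juniper by 18–7.
Lantern wins every pairwise contest, so Lantern is the Condorcet winner.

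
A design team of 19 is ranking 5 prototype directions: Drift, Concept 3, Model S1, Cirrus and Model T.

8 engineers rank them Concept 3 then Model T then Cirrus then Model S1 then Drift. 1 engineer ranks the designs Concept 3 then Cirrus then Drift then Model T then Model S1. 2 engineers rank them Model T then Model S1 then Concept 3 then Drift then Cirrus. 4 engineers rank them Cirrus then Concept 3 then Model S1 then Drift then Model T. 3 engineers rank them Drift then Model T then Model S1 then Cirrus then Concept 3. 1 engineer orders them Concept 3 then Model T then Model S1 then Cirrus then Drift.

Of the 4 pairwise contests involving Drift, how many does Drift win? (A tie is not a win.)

0

Drift against each rival (19 engineers):
Drift–Concept 3: Concept 3 16–3.
Drift vs Model S1: Model S1 wins 15–4.
Drift vs Cirrus: 2+3 = 5 for Drift, 14 for Cirrus — Cirrus by 14–5.
Drift vs Model T: 1+4+3 = 8 for Drift, 11 for Model T — Model T by 11–8.
Drift beats no one; loses to Concept 3, Model S1, Cirrus, Model T — 0 pairwise wins.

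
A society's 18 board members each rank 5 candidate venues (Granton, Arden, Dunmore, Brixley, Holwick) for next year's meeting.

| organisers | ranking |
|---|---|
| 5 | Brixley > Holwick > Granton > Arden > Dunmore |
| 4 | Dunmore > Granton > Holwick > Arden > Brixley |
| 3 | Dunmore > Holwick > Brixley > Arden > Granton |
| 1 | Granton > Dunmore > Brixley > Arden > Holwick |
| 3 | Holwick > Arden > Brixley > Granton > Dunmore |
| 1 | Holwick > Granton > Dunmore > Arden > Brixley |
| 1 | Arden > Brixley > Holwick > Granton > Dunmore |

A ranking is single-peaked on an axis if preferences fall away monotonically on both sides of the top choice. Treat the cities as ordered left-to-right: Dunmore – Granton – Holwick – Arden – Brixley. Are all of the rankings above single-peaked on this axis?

Axis positions: Dunmore=1, Granton=2, Holwick=3, Arden=4, Brixley=5.
Ballot type 1: ranking walks positions 5-3-2-4-1; Holwick is ranked above Arden even though Arden lies between Holwick and the peak Brixley on the axis — preferences dip and rise again. Not single-peaked.
Ballot type 2 (peak Dunmore at position 1): ranking walks positions 1-2-3-4-5, expanding outward from the peak — single-peaked.
Ballot type 3: ranking walks positions 1-3-5-4-2; Holwick is ranked above Granton even though Granton lies between Holwick and the peak Dunmore on the axis — preferences dip and rise again. Not single-peaked.
Ballot type 4: ranking walks positions 2-1-5-4-3; Brixley is ranked above Holwick even though Holwick lies between Brixley and the peak Granton on the axis — preferences dip and rise again. Not single-peaked.
Ballot type 5 (peak Holwick at position 3): ranking walks positions 3-4-5-2-1, expanding outward from the peak — single-peaked.
Ballot type 6 (peak Holwick at position 3): ranking walks positions 3-2-1-4-5, expanding outward from the peak — single-peaked.
Ballot type 7 (peak Arden at position 4): ranking walks positions 4-5-3-2-1, expanding outward from the peak — single-peaked.
Ballot type 1 violates single-peakedness, so the profile is not single-peaked on this axis.

no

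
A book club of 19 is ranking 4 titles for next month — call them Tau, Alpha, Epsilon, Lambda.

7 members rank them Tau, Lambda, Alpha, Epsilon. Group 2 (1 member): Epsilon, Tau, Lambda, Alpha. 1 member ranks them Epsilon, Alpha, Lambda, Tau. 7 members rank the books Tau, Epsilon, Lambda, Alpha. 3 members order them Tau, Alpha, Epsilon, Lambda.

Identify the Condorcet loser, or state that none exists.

Pairwise majorities:
Tau vs Alpha: 18 to 1, Tau.
Tau vs Epsilon: Tau, 17–2.
Tau vs Lambda: 18 to 1, Tau.
Alpha vs Epsilon: 10 to 9, Alpha.
Alpha vs Lambda: Lambda wins 15–4.
Epsilon vs Lambda: 1+1+7+3 = 12 for Epsilon, 7 for Lambda — Epsilon by 12–7.
Each book has at least one pairwise win (Tau beats Alpha; Alpha beats Epsilon; Epsilon beats Lambda; Lambda beats Alpha) — no Condorcet loser.

none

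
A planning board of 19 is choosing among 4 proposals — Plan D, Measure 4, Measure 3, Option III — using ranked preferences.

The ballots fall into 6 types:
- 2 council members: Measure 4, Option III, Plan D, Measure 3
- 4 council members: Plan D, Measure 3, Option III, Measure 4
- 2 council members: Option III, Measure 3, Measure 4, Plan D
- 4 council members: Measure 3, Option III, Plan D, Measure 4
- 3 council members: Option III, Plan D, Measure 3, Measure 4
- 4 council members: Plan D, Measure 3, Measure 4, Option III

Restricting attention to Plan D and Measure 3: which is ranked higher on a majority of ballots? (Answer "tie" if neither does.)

Plan D

Ballots ranking Plan D above Measure 3: 2 + 4 + 3 + 4 = 13.
Ballots ranking Measure 3 above Plan D: 19 − 13 = 6.
Plan D wins the head-to-head 13–6.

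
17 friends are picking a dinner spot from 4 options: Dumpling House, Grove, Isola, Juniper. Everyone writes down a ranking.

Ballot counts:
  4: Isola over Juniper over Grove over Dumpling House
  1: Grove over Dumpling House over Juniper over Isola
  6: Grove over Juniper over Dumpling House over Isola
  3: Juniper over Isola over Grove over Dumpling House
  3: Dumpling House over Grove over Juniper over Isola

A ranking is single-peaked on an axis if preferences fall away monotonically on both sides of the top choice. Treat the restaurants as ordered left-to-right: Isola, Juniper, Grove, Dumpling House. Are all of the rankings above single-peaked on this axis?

Axis positions: Isola=1, Juniper=2, Grove=3, Dumpling House=4.
Type 1 (peak Isola at position 1): ranking walks positions 1-2-3-4, expanding outward from the peak — single-peaked.
Type 2 (peak Grove at position 3): ranking walks positions 3-4-2-1, expanding outward from the peak — single-peaked.
Type 3 (peak Grove at position 3): ranking walks positions 3-2-4-1, expanding outward from the peak — single-peaked.
Type 4 (peak Juniper at position 2): ranking walks positions 2-1-3-4, expanding outward from the peak — single-peaked.
Type 5 (peak Dumpling House at position 4): ranking walks positions 4-3-2-1, expanding outward from the peak — single-peaked.
Every ranking is single-peaked on this axis.

yes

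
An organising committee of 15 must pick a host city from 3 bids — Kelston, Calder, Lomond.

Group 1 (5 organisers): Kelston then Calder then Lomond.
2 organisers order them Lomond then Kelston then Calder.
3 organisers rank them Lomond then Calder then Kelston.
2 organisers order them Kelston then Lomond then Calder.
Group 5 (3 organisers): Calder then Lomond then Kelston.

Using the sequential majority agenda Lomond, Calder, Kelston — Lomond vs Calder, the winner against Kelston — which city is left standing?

Kelston

Round 1: Lomond vs Calder — 7–8, Calder advances.
Round 2: Calder vs Kelston — 6–9, Kelston advances.
Kelston survives the agenda.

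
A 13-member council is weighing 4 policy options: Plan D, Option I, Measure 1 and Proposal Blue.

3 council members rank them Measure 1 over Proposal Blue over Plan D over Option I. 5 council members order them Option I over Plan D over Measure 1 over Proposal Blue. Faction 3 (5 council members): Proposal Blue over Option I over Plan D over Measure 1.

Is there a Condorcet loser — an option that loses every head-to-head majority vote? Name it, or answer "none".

Head-to-head results (13 council members):
Plan D vs Option I: 3 for Plan D, 10 for Option I — Option I by 10–3.
Plan D vs Measure 1: Plan D is ranked higher on 5+5 = 10 ballots, Measure 1 on 3. Plan D wins 10–3.
Plan D–Proposal Blue: Proposal Blue 8–5.
Option I vs Measure 1: Option I wins 10–3.
Option I vs Proposal Blue: Option I is ranked higher on 5 ballots, Proposal Blue on 8. Proposal Blue wins 8–5.
Measure 1 vs Proposal Blue: Measure 1, 8–5.
Each option has at least one pairwise win (Plan D beats Measure 1; Option I beats Plan D; Measure 1 beats Proposal Blue; Proposal Blue beats Plan D) — no Condorcet loser.

none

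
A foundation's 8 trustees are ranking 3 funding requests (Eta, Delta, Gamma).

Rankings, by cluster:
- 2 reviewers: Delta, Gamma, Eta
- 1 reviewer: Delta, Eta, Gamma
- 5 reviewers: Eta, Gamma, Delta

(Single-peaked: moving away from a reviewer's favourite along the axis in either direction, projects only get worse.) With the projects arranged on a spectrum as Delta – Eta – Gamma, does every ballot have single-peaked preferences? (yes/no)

no

Axis positions: Delta=1, Eta=2, Gamma=3.
Cluster 1: ranking walks positions 1-3-2; Gamma is ranked above Eta even though Eta lies between Gamma and the peak Delta on the axis — preferences dip and rise again. Not single-peaked.
Cluster 2 (peak Delta at position 1): ranking walks positions 1-2-3, expanding outward from the peak — single-peaked.
Cluster 3 (peak Eta at position 2): ranking walks positions 2-3-1, expanding outward from the peak — single-peaked.
Cluster 1 violates single-peakedness, so the profile is not single-peaked on this axis.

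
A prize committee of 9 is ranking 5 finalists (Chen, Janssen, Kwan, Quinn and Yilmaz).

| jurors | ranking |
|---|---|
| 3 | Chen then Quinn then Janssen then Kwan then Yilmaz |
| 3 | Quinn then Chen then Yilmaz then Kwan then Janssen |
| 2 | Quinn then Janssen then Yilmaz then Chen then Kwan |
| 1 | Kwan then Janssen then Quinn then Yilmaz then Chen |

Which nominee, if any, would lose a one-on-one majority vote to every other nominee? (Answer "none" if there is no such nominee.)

Kwan

Pairwise majorities:
Chen vs Janssen: Chen preferred on 3+3 = 6 ballots; Chen wins 6–3.
Chen vs Kwan: Chen preferred on 3+3+2 = 8 ballots; Chen wins 8–1.
Chen vs Quinn: 3 for Chen, 6 for Quinn — Quinn by 6–3.
Chen vs Yilmaz: Chen, 6–3.
Janssen vs Kwan: Janssen wins 5–4.
Janssen vs Quinn: Quinn wins 8–1.
Janssen–Yilmaz: Janssen 6–3.
Kwan vs Quinn: Quinn wins 8–1.
Kwan vs Yilmaz: 3+1 = 4 for Kwan, 5 for Yilmaz — Yilmaz by 5–4.
Quinn vs Yilmaz: 3+3+2+1 = 9 for Quinn, 0 for Yilmaz — Quinn by 9–0.
Kwan loses to every other nominee — it is the Condorcet loser.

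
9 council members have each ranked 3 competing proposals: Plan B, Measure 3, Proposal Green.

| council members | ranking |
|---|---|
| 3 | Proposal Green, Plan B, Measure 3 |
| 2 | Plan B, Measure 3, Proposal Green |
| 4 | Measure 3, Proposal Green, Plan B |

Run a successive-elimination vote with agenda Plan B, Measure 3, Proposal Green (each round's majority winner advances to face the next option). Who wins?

Proposal Green

Round 1: Plan B vs Measure 3 — 5–4, Plan B advances.
Round 2: Plan B vs Proposal Green — 2–7, Proposal Green advances.
The agenda winner is Proposal Green.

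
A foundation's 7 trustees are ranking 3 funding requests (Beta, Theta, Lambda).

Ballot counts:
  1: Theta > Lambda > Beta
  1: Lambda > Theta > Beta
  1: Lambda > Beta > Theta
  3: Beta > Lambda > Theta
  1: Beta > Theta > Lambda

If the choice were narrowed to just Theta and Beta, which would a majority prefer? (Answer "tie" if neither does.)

Beta

Ballots ranking Theta above Beta: 1 + 1 = 2.
Ballots ranking Beta above Theta: 7 − 2 = 5.
Beta wins the head-to-head 5–2.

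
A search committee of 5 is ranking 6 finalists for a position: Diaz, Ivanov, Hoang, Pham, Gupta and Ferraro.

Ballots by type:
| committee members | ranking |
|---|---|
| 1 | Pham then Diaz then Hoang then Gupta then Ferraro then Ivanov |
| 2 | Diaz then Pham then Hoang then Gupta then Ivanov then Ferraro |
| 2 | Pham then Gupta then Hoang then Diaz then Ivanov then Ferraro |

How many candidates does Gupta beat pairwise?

Gupta against each rival (5 committee members):
Gupta vs Diaz: 2 to 3, Diaz.
Gupta vs Ivanov: 5 to 0, Gupta.
Gupta vs Hoang: Hoang, 3–2.
Gupta vs Pham: Gupta is ranked higher on 0 ballots, Pham on 5. Pham wins 5–0.
Gupta vs Ferraro: Gupta, 5–0.
Gupta beats Ivanov, Ferraro; loses to Diaz, Hoang, Pham — 2 pairwise wins.

2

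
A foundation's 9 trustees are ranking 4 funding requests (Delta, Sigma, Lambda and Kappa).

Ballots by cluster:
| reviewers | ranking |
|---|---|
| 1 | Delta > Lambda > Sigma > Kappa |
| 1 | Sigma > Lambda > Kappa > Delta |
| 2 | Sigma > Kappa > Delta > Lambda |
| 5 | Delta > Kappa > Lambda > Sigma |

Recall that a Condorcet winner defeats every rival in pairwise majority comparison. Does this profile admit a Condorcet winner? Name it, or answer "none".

Pairwise majorities:
Delta–Sigma: Delta 6–3.
Delta vs Lambda: Delta wins 8–1.
Delta vs Kappa: Delta wins 6–3.
Sigma vs Lambda: Lambda wins 6–3.
Sigma vs Kappa: Kappa, 5–4.
Lambda–Kappa: Kappa 7–2.
Delta beats each of Sigma, Lambda, Kappa — Delta is the Condorcet winner.

Delta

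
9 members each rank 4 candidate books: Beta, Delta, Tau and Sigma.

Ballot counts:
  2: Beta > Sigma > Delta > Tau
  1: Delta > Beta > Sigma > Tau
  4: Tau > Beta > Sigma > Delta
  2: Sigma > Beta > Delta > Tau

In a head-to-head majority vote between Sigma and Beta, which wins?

Ballots ranking Sigma above Beta: 2.
Ballots ranking Beta above Sigma: 9 − 2 = 7.
Beta wins the head-to-head 7–2.

Beta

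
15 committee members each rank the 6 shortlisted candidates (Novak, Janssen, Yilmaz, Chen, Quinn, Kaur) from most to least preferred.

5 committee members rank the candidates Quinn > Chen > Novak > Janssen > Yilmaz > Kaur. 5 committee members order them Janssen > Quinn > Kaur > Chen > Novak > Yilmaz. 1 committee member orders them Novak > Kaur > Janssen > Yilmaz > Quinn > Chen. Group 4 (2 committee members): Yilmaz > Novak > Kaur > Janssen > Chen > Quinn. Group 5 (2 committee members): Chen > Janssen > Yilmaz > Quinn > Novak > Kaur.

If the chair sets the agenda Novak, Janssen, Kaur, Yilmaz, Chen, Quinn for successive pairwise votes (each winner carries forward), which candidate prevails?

Quinn

Round 1: Novak vs Janssen — 8–7, Novak advances.
Round 2: Novak vs Kaur — 10–5, Novak advances.
Round 3: Novak vs Yilmaz — 11–4, Novak advances.
Round 4: Novak vs Chen — 3–12, Chen advances.
Round 5: Chen vs Quinn — 4–11, Quinn advances.
The agenda winner is Quinn.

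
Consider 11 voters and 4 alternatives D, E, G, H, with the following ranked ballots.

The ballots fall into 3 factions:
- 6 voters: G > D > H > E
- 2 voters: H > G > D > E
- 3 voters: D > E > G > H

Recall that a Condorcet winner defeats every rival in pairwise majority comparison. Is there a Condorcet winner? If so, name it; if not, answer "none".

Pairwise majorities:
D vs E: 6+2+3 = 11 for D, 0 for E — D by 11–0.
D vs G: D is ranked higher on 3 ballots, G on 8. G wins 8–3.
D vs H: D preferred on 6+3 = 9 ballots; D wins 9–2.
E vs G: E preferred on 3 ballots; G wins 8–3.
E vs H: 3 to 8, H.
G vs H: 6+3 = 9 for G, 2 for H — G by 9–2.
Only G has no losses; G is the Condorcet winner.

G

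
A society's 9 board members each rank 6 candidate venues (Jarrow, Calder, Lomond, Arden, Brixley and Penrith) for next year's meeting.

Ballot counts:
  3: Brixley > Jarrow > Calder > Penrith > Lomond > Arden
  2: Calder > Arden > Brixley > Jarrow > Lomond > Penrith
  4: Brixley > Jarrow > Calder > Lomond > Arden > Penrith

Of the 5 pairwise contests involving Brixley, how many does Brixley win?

Brixley against each rival (9 organisers):
Brixley–Jarrow: Brixley 9–0.
Brixley vs Calder: 3+4 = 7 for Brixley, 2 for Calder — Brixley by 7–2.
Brixley vs Lomond: 3+2+4 = 9 for Brixley, 0 for Lomond — Brixley by 9–0.
Brixley vs Arden: Brixley, 7–2.
Brixley vs Penrith: Brixley, 9–0.
Brixley beats Jarrow, Calder, Lomond, Arden, Penrith — 5 pairwise wins.

5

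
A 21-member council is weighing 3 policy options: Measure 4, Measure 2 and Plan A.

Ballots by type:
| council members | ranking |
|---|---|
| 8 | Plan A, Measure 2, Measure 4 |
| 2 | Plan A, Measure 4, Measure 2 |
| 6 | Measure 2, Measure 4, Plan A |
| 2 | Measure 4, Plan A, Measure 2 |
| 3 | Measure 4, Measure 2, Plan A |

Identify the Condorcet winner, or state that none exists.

none

Head-to-head results (21 council members):
Measure 4 vs Measure 2: 7 to 14, Measure 2.
Measure 4 vs Plan A: Measure 4 is ranked higher on 6+2+3 = 11 ballots, Plan A on 10. Measure 4 wins 11–10.
Measure 2 vs Plan A: Measure 2 preferred on 6+3 = 9 ballots; Plan A wins 12–9.
Every option loses at least once (Measure 4 loses to Measure 2; Measure 2 loses to Plan A; Plan A loses to Measure 4). The majority relation contains the cycle Measure 4 beats Plan A beats Measure 2 beats Measure 4, so there is no Condorcet winner.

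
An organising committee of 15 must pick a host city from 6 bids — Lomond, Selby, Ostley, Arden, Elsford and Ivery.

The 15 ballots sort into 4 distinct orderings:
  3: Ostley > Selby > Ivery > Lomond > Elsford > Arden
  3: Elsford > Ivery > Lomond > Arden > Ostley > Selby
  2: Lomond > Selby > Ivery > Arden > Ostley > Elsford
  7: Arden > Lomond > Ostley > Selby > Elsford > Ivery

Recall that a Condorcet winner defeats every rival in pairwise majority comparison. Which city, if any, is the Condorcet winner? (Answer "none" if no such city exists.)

Lomond

Head-to-head results (15 organisers):
Lomond vs Selby: 12 to 3, Lomond.
Lomond vs Ostley: 12 to 3, Lomond.
Lomond vs Arden: 3+3+2 = 8 for Lomond, 7 for Arden — Lomond by 8–7.
Lomond vs Elsford: Lomond preferred on 3+2+7 = 12 ballots; Lomond wins 12–3.
Lomond vs Ivery: 2+7 = 9 for Lomond, 6 for Ivery — Lomond by 9–6.
Selby vs Ostley: 2 for Selby, 13 for Ostley — Ostley by 13–2.
Selby vs Arden: 5 to 10, Arden.
Selby vs Elsford: Selby preferred on 3+2+7 = 12 ballots; Selby wins 12–3.
Selby vs Ivery: Selby is ranked higher on 3+2+7 = 12 ballots, Ivery on 3. Selby wins 12–3.
Ostley vs Arden: 3 for Ostley, 12 for Arden — Arden by 12–3.
Ostley vs Elsford: 3+2+7 = 12 for Ostley, 3 for Elsford — Ostley by 12–3.
Ostley vs Ivery: Ostley is ranked higher on 3+7 = 10 ballots, Ivery on 5. Ostley wins 10–5.
Arden vs Elsford: Arden preferred on 2+7 = 9 ballots; Arden wins 9–6.
Arden vs Ivery: 7 for Arden, 8 for Ivery — Ivery by 8–7.
Elsford vs Ivery: Elsford preferred on 3+7 = 10 ballots; Elsford wins 10–5.
Lomond wins every pairwise contest, so Lomond is the Condorcet winner.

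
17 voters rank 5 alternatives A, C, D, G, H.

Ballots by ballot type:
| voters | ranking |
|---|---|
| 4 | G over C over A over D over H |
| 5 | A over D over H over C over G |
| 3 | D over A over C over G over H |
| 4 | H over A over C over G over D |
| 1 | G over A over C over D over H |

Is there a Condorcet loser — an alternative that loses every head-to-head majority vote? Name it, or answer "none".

Pairwise majorities:
A vs C: 5+3+4+1 = 13 for A, 4 for C — A by 13–4.
A vs D: A, 14–3.
A vs G: 5+3+4 = 12 for A, 5 for G — A by 12–5.
A vs H: A wins 13–4.
C–D: C 9–8.
C vs G: C wins 12–5.
C vs H: H, 9–8.
D–G: G 9–8.
D vs H: D wins 13–4.
G vs H: H, 9–8.
No alternative is winless: A beats C; C beats D; D beats H; G beats D; H beats C. There is no Condorcet loser.

none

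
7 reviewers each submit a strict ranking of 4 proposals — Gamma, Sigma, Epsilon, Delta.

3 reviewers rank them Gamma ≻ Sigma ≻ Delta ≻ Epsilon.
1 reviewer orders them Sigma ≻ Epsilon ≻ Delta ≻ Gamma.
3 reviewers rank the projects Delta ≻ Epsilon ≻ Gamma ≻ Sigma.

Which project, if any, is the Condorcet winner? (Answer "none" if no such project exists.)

none

Head-to-head results (7 reviewers):
Gamma vs Sigma: 3+3 = 6 for Gamma, 1 for Sigma — Gamma by 6–1.
Gamma vs Epsilon: Gamma is ranked higher on 3 ballots, Epsilon on 4. Epsilon wins 4–3.
Gamma vs Delta: Gamma preferred on 3 ballots; Delta wins 4–3.
Sigma vs Epsilon: Sigma is ranked higher on 3+1 = 4 ballots, Epsilon on 3. Sigma wins 4–3.
Sigma vs Delta: 4 to 3, Sigma.
Epsilon vs Delta: Epsilon is ranked higher on 1 ballot, Delta on 6. Delta wins 6–1.
Every project loses at least once (Gamma loses to Epsilon; Sigma loses to Gamma; Epsilon loses to Sigma; Delta loses to Sigma). The majority relation contains the cycle Gamma beats Sigma beats Epsilon beats Gamma, so there is no Condorcet winner.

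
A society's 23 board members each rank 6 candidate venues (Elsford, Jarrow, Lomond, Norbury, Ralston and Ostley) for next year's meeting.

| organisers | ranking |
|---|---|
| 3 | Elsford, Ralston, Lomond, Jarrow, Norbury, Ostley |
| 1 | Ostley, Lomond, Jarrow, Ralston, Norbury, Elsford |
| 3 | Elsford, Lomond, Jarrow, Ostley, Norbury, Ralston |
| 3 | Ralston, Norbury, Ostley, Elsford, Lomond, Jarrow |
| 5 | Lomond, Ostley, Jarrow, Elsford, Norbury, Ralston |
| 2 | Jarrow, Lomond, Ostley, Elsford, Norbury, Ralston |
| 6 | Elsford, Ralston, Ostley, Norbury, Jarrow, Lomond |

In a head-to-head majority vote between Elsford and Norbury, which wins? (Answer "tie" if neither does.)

Elsford

Ballots ranking Elsford above Norbury: 3 + 3 + 5 + 2 + 6 = 19.
Ballots ranking Norbury above Elsford: 23 − 19 = 4.
Elsford wins the head-to-head 19–4.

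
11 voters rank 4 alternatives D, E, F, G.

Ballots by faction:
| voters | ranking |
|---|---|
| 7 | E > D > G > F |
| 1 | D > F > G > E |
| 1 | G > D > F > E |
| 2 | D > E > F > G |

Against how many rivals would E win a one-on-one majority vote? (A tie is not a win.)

3

E against each rival (11 voters):
E vs D: 7 to 4, E.
E vs F: E wins 9–2.
E vs G: E is ranked higher on 7+2 = 9 ballots, G on 2. E wins 9–2.
E beats D, F, G — 3 pairwise wins.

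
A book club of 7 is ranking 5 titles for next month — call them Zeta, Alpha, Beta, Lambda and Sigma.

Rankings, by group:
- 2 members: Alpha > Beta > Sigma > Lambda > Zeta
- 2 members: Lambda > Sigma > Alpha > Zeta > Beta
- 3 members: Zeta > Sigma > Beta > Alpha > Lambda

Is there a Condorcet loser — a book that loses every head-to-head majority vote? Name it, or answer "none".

none

Pairwise majorities:
Zeta vs Alpha: Zeta is ranked higher on 3 ballots, Alpha on 4. Alpha wins 4–3.
Zeta vs Beta: Zeta is ranked higher on 2+3 = 5 ballots, Beta on 2. Zeta wins 5–2.
Zeta vs Lambda: Lambda, 4–3.
Zeta–Sigma: Sigma 4–3.
Alpha vs Beta: Alpha preferred on 2+2 = 4 ballots; Alpha wins 4–3.
Alpha vs Lambda: 2+3 = 5 for Alpha, 2 for Lambda — Alpha by 5–2.
Alpha vs Sigma: Alpha preferred on 2 ballots; Sigma wins 5–2.
Beta–Lambda: Beta 5–2.
Beta vs Sigma: 2 to 5, Sigma.
Lambda–Sigma: Sigma 5–2.
Each book has at least one pairwise win (Zeta beats Beta; Alpha beats Zeta; Beta beats Lambda; Lambda beats Zeta; Sigma beats Zeta) — no Condorcet loser.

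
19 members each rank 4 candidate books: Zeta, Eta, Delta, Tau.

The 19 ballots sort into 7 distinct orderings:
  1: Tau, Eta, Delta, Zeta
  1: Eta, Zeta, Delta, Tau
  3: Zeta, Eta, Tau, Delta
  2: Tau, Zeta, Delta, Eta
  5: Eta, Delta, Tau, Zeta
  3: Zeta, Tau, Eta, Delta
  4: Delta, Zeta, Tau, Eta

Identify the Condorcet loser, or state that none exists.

Head-to-head results (19 members):
Zeta–Eta: Zeta 12–7.
Zeta vs Delta: Zeta preferred on 1+3+2+3 = 9 ballots; Delta wins 10–9.
Zeta vs Tau: Zeta is ranked higher on 1+3+3+4 = 11 ballots, Tau on 8. Zeta wins 11–8.
Eta vs Delta: Eta preferred on 1+1+3+5+3 = 13 ballots; Eta wins 13–6.
Eta vs Tau: Eta preferred on 1+3+5 = 9 ballots; Tau wins 10–9.
Delta vs Tau: 1+5+4 = 10 for Delta, 9 for Tau — Delta by 10–9.
Every book wins at least one matchup (Zeta beats Eta; Eta beats Delta; Delta beats Zeta; Tau beats Eta), so there is no Condorcet loser.

none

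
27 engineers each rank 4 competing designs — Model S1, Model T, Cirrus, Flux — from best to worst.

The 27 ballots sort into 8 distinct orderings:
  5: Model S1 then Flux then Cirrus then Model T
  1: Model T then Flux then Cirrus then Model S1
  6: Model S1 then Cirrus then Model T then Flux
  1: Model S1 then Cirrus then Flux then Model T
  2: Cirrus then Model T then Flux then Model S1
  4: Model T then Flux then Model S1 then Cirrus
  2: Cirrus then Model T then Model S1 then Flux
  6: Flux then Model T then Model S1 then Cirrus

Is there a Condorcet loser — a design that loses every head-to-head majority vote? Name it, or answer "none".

none

Head-to-head results (27 engineers):
Model S1 vs Model T: 12 to 15, Model T.
Model S1–Cirrus: Model S1 22–5.
Model S1–Flux: Model S1 14–13.
Model T–Cirrus: Cirrus 16–11.
Model T vs Flux: 15 to 12, Model T.
Cirrus vs Flux: Flux wins 16–11.
No design is winless: Model S1 beats Cirrus; Model T beats Model S1; Cirrus beats Model T; Flux beats Cirrus. There is no Condorcet loser.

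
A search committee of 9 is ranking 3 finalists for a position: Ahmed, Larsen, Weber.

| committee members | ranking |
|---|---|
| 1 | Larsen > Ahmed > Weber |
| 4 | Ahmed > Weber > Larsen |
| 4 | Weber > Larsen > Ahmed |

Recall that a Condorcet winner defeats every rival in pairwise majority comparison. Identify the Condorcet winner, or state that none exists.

Head-to-head results (9 committee members):
Ahmed vs Larsen: Larsen wins 5–4.
Ahmed vs Weber: Ahmed, 5–4.
Larsen–Weber: Weber 8–1.
Each candidate drops at least one matchup (Ahmed loses to Larsen; Larsen loses to Weber; Weber loses to Ahmed); the cycle Ahmed > Weber > Larsen > Ahmed rules out a Condorcet winner.

none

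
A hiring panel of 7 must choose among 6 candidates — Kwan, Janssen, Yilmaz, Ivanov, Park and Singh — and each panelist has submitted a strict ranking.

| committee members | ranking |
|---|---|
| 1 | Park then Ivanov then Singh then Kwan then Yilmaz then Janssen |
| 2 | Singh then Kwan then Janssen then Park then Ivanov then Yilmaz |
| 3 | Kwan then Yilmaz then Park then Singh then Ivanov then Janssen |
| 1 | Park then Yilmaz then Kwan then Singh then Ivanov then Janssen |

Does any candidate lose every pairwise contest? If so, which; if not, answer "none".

Janssen

Head-to-head results (7 committee members):
Kwan vs Janssen: Kwan is ranked higher on 1+2+3+1 = 7 ballots, Janssen on 0. Kwan wins 7–0.
Kwan vs Yilmaz: Kwan preferred on 1+2+3 = 6 ballots; Kwan wins 6–1.
Kwan vs Ivanov: Kwan is ranked higher on 2+3+1 = 6 ballots, Ivanov on 1. Kwan wins 6–1.
Kwan–Park: Kwan 5–2.
Kwan vs Singh: Kwan, 4–3.
Janssen vs Yilmaz: 2 for Janssen, 5 for Yilmaz — Yilmaz by 5–2.
Janssen vs Ivanov: Janssen preferred on 2 ballots; Ivanov wins 5–2.
Janssen vs Park: 2 to 5, Park.
Janssen vs Singh: 0 for Janssen, 7 for Singh — Singh by 7–0.
Yilmaz–Ivanov: Yilmaz 4–3.
Yilmaz vs Park: Yilmaz preferred on 3 ballots; Park wins 4–3.
Yilmaz vs Singh: Yilmaz, 4–3.
Ivanov vs Park: Ivanov is ranked higher on 0 ballots, Park on 7. Park wins 7–0.
Ivanov vs Singh: Singh, 6–1.
Park vs Singh: 5 to 2, Park.
Only Janssen has no wins; Janssen is the Condorcet loser.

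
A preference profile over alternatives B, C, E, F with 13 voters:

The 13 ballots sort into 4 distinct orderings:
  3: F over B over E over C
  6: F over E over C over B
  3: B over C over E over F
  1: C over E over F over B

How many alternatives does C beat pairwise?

1

C against each rival (13 voters):
C–B: C 7–6.
C vs E: 4 to 9, E.
C vs F: F wins 9–4.
C beats B; loses to E, F — 1 pairwise win.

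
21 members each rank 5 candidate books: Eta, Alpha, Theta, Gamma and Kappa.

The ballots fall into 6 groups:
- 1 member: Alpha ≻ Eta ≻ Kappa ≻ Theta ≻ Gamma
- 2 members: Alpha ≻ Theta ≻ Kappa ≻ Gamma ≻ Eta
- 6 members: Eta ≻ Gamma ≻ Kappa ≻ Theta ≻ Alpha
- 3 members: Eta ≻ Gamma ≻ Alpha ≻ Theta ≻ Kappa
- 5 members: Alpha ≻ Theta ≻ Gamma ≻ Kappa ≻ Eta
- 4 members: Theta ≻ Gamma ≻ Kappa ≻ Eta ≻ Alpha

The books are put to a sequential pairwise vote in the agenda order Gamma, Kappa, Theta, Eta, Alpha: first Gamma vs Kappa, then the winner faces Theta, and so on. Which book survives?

Round 1: Gamma vs Kappa — 18–3, Gamma advances.
Round 2: Gamma vs Theta — 9–12, Theta advances.
Round 3: Theta vs Eta — 11–10, Theta advances.
Round 4: Theta vs Alpha — 10–11, Alpha advances.
The agenda winner is Alpha.

Alpha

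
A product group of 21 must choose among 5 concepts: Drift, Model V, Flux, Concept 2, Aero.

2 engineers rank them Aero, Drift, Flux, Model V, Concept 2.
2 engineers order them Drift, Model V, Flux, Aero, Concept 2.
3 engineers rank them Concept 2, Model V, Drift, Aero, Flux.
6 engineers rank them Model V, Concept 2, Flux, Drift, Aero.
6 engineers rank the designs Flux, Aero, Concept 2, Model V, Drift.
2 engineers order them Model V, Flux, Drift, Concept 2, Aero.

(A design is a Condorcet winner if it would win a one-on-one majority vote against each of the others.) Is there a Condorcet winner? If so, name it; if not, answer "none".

Model V

Check each pair by majority over 21 ballots:
Drift vs Model V: Model V wins 17–4.
Drift–Flux: Flux 14–7.
Drift vs Concept 2: Concept 2 wins 15–6.
Drift–Aero: Drift 13–8.
Model V–Flux: Model V 13–8.
Model V–Concept 2: Model V 12–9.
Model V vs Aero: Model V wins 13–8.
Flux–Concept 2: Flux 12–9.
Flux vs Aero: Flux, 16–5.
Concept 2–Aero: Concept 2 11–10.
Model V beats each of Drift, Flux, Concept 2, Aero — Model V is the Condorcet winner.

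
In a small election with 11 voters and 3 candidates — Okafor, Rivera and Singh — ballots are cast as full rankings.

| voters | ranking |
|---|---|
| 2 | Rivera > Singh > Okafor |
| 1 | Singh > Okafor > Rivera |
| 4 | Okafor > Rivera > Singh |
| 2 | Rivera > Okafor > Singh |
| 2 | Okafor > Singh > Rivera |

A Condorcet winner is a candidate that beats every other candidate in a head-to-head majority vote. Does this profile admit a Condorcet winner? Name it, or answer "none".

Okafor

Pairwise majorities:
Okafor–Rivera: Okafor 7–4.
Okafor vs Singh: Okafor, 8–3.
Rivera vs Singh: Rivera preferred on 2+4+2 = 8 ballots; Rivera wins 8–3.
Okafor defeats every rival head-to-head and is the Condorcet winner.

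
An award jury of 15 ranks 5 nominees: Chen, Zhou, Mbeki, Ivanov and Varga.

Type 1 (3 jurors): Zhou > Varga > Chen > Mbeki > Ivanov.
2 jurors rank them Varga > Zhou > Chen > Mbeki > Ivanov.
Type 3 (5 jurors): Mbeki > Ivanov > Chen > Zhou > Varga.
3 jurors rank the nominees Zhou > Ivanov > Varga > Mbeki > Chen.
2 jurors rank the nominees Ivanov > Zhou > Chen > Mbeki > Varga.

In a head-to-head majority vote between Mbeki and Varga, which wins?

Ballots ranking Mbeki above Varga: 5 + 2 = 7.
Ballots ranking Varga above Mbeki: 15 − 7 = 8.
Varga wins the head-to-head 8–7.

Varga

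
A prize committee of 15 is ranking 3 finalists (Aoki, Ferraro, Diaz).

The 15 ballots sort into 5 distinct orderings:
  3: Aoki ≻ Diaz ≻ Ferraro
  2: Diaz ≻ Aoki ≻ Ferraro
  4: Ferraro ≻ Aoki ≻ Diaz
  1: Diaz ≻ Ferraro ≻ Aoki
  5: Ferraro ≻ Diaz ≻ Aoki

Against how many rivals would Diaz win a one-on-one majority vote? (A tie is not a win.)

Diaz against each rival (15 jurors):
Diaz vs Aoki: 8 to 7, Diaz.
Diaz vs Ferraro: 3+2+1 = 6 for Diaz, 9 for Ferraro — Ferraro by 9–6.
Diaz beats Aoki; loses to Ferraro — 1 pairwise win.

1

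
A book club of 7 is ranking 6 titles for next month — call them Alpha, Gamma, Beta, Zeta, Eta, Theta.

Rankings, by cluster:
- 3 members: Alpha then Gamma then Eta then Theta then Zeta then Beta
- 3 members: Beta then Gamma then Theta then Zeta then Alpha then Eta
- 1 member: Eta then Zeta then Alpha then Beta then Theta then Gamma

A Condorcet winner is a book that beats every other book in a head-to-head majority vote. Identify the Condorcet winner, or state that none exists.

none

Check each pair by majority over 7 ballots:
Alpha vs Gamma: Alpha wins 4–3.
Alpha vs Beta: Alpha, 4–3.
Alpha vs Zeta: Zeta, 4–3.
Alpha–Eta: Alpha 6–1.
Alpha–Theta: Alpha 4–3.
Gamma–Beta: Beta 4–3.
Gamma–Zeta: Gamma 6–1.
Gamma–Eta: Gamma 6–1.
Gamma–Theta: Gamma 6–1.
Beta vs Zeta: Zeta, 4–3.
Beta–Eta: Eta 4–3.
Beta–Theta: Beta 4–3.
Zeta vs Eta: Eta wins 4–3.
Zeta–Theta: Theta 6–1.
Eta vs Theta: Eta wins 4–3.
Each book drops at least one matchup (Alpha loses to Zeta; Gamma loses to Alpha; Beta loses to Alpha; Zeta loses to Gamma; Eta loses to Alpha; Theta loses to Alpha); the cycle Alpha > Gamma > Zeta > Alpha rules out a Condorcet winner.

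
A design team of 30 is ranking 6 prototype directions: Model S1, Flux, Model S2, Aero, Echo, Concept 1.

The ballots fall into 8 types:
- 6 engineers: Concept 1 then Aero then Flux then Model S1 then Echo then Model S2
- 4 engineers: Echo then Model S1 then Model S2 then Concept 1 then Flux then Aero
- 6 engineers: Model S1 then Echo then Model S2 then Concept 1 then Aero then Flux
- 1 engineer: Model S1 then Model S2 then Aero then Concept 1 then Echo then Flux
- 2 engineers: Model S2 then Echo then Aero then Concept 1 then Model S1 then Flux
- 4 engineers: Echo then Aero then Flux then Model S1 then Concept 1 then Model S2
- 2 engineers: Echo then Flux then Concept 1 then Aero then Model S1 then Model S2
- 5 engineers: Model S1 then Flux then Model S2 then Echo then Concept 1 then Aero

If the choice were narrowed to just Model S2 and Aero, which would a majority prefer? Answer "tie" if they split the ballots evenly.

Model S2

Ballots ranking Model S2 above Aero: 4 + 6 + 1 + 2 + 5 = 18.
Ballots ranking Aero above Model S2: 30 − 18 = 12.
Model S2 wins the head-to-head 18–12.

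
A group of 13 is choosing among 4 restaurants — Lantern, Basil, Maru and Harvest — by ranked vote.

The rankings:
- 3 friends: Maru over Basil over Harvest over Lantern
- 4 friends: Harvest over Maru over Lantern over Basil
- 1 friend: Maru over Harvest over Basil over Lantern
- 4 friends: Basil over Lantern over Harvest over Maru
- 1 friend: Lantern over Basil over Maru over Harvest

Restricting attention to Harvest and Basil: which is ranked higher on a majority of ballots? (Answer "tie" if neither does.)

Ballots ranking Harvest above Basil: 4 + 1 = 5.
Ballots ranking Basil above Harvest: 13 − 5 = 8.
Basil wins the head-to-head 8–5.

Basil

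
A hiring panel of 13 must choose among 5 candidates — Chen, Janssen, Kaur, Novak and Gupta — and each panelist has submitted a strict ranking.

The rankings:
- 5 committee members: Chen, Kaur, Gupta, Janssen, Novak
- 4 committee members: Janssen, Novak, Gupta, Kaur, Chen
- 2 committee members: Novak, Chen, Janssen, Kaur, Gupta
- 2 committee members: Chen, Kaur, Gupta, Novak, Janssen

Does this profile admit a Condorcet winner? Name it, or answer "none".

Check each pair by majority over 13 ballots:
Chen vs Janssen: Chen wins 9–4.
Chen vs Kaur: Chen, 9–4.
Chen–Novak: Chen 7–6.
Chen vs Gupta: Chen, 9–4.
Janssen vs Kaur: Kaur wins 7–6.
Janssen–Novak: Janssen 9–4.
Janssen–Gupta: Gupta 7–6.
Kaur vs Novak: Kaur, 7–6.
Kaur–Gupta: Kaur 9–4.
Novak vs Gupta: Gupta wins 7–6.
Only Chen has no losses; Chen is the Condorcet winner.

Chen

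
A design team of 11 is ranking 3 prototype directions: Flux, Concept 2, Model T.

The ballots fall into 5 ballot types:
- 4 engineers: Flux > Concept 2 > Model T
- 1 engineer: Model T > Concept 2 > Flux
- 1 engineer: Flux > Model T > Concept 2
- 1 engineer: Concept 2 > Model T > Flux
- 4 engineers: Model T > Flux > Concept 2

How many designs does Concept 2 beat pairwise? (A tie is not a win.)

0

Concept 2 against each rival (11 engineers):
Concept 2 vs Flux: Concept 2 preferred on 1+1 = 2 ballots; Flux wins 9–2.
Concept 2 vs Model T: Concept 2 preferred on 4+1 = 5 ballots; Model T wins 6–5.
Concept 2 beats no one; loses to Flux, Model T — 0 pairwise wins.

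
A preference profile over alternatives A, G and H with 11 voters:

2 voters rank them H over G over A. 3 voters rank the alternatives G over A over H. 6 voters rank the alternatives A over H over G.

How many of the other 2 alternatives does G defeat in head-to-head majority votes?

G against each rival (11 voters):
G vs A: A, 6–5.
G vs H: G preferred on 3 ballots; H wins 8–3.
G beats no one; loses to A, H — 0 pairwise wins.

0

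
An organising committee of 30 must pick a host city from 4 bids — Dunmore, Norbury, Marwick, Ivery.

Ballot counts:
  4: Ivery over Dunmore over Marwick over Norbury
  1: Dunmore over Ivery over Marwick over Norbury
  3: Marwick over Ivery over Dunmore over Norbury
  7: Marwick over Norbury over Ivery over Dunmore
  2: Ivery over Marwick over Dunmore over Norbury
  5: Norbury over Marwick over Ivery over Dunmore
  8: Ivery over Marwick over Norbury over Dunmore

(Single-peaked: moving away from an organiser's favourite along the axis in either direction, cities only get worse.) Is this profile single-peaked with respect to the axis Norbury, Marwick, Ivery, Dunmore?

Axis positions: Norbury=1, Marwick=2, Ivery=3, Dunmore=4.
Cluster 1 (peak Ivery at position 3): ranking walks positions 3-4-2-1, expanding outward from the peak — single-peaked.
Cluster 2 (peak Dunmore at position 4): ranking walks positions 4-3-2-1, expanding outward from the peak — single-peaked.
Cluster 3 (peak Marwick at position 2): ranking walks positions 2-3-4-1, expanding outward from the peak — single-peaked.
Cluster 4 (peak Marwick at position 2): ranking walks positions 2-1-3-4, expanding outward from the peak — single-peaked.
Cluster 5 (peak Ivery at position 3): ranking walks positions 3-2-4-1, expanding outward from the peak — single-peaked.
Cluster 6 (peak Norbury at position 1): ranking walks positions 1-2-3-4, expanding outward from the peak — single-peaked.
Cluster 7 (peak Ivery at position 3): ranking walks positions 3-2-1-4, expanding outward from the peak — single-peaked.
Every ranking is single-peaked on this axis.

yes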